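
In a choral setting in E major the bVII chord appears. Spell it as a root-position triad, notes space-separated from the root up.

Scale degree 7 in E major is D#. bVII uses the lowered form, D, taken from E minor. Stacking thirds in E minor on D gives D–F#–A.

D F# A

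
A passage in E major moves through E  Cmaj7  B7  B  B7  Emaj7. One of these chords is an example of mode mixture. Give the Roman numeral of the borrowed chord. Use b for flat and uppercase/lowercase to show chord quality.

bVImaj7

E major has the diatonic set E, F#m, G#m, A, B, C#m, D#dim. E, B7, B and Emaj7 all belong to that set. Cmaj7 (C–E–G–B) doesn't fit — on degree 6 E major would have C#m (vi). Cmaj7 is the degree-6 chord of E minor, so it is the borrowed bVImaj7.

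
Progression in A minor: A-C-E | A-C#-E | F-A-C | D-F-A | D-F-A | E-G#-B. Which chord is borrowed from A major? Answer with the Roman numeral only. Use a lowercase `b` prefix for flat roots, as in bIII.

I

The diatonic triads in A minor (with V from harmonic minor) are Am, Bdim, C, Dm, E, F, G. Of the given chords, A–C–E = Am, F–A–C = F, D–F–A = Dm and E–G#–B = E are diatonic. A–C#–E doesn't fit — on degree 1 A minor would have Am (i). A is the degree-1 chord of A major, so it is the borrowed I.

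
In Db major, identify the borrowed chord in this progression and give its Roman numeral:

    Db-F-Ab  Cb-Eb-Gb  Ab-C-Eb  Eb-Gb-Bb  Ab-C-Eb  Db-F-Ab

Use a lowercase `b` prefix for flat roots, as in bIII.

In Db major the diatonic chords are Db, Ebm, Fm, Gb, Ab, Bbm, Cdim. Db–F–Ab = Db, Ab–C–Eb = Ab and Eb–Gb–Bb = Ebm are all diatonic. Cb–Eb–Gb is not: scale degree 7 in Db major carries Cdim (vii°). In Db minor the chord on that degree is Cb, so here it functions as bVII, borrowed from the parallel minor.

bVII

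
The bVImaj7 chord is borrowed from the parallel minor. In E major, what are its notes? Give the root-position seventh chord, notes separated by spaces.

bVImaj7 is built on the lowered scale degree 6. In E major degree 6 is C#; lowered it becomes C. Building the major-seventh chord from the parallel minor on C: C–E–G–B.

C E G B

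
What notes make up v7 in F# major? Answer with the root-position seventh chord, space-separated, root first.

C# E G# B

The root, C#, is scale degree 5 — the same note in F# major and F# minor; only the chord quality changes. In F# minor the chord on C# is C#–E–G#–B.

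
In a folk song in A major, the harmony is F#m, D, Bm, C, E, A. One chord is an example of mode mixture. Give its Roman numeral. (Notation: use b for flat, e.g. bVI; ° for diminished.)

bIII

A major has the diatonic set A, Bm, C#m, D, E, F#m, G#dim. F#m, D, Bm, E and A are all diatonic. C (C–E–G) doesn't fit — on degree 3 A major would have C#m (iii). C is the degree-3 chord of A minor, so it is the borrowed bIII.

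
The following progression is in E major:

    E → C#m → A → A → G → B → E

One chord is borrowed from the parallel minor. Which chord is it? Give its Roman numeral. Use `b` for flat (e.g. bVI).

The diatonic triads in E major are E, F#m, G#m, A, B, C#m, D#dim. Of the given chords, E, C#m, A and B are diatonic. But G (G–B–D) is foreign: the diatonic iii on degree 3 is G#m, whereas G comes from E minor. It is labeled bIII.

bIII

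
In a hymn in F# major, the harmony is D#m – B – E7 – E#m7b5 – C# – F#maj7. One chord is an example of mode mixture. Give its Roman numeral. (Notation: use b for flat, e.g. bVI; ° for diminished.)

The diatonic triads in F# major are F#, G#m, A#m, B, C#, D#m, E#dim. D#m, B, E#m7b5, C# and F#maj7 are all diatonic. E7 (E–G#–B–D) is not: scale degree 7 in F# major carries E#dim (vii°). In F# minor the chord on that degree is E7, so here it functions as bVII7, borrowed from the parallel minor.

bVII7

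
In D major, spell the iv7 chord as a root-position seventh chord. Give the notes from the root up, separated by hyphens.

G-Bb-D-F

iv7 is built on scale degree 4, which is G in both D major and its parallel. In D minor the chord on G is G–Bb–D–F.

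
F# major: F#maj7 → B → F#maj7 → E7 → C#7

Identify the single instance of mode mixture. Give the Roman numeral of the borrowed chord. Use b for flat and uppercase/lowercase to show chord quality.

bVII7

The diatonic triads in F# major are F#, G#m, A#m, B, C#, D#m, E#dim. F#maj7, B and C#7 all belong to that set. But E7 (E–G#–B–D) is foreign: the diatonic vii° on degree 7 is E#dim, whereas E7 comes from F# minor. It is labeled bVII7.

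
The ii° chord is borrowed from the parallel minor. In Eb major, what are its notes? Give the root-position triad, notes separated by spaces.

F Ab Cb

The root, F, is scale degree 2 — the same note in Eb major and Eb minor; only the chord quality changes. In Eb minor the chord on F is F–Ab–Cb.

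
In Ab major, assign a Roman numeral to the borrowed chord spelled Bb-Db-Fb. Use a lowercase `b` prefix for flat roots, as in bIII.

ii°

Bb is scale degree 2 in Ab major. The diatonic chord on degree 2 would be Bbm (ii), but Bb–Db–Fb is the diminished chord from Ab minor. As a borrowed chord it is labeled ii°.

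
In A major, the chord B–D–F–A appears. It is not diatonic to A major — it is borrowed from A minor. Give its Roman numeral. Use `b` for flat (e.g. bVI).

iiø7

The root B is the diatonic 2nd degree of A major; the borrowing shows in the chord quality. The diatonic chord on degree 2 would be Bm (ii), but B–D–F–A is the half-diminished-seventh chord from A minor. As a borrowed chord it is labeled iiø7.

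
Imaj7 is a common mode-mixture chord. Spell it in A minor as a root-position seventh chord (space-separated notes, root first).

A C# E G#

Imaj7 is built on scale degree 1, which is A in both A minor and its parallel. Stacking thirds in A major on A gives A–C#–E–G#.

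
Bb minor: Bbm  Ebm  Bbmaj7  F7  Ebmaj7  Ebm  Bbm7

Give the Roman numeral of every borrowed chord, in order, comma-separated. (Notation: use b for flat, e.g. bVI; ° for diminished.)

Imaj7, IVmaj7

Bb minor has the diatonic set Bbm, Cdim, Db, Ebm, F, Gb, Ab (with V from harmonic minor). Of the given chords, Bbm, Ebm, F7 and Bbm7 are diatonic. Bbmaj7 (Bb–D–F–A) doesn't fit — on degree 1 Bb minor would have Bbm (i). Bbmaj7 is the degree-1 chord of Bb major, so it is the borrowed Imaj7. Ebmaj7 (Eb–G–Bb–D) doesn't fit — on degree 4 Bb minor would have Ebm (iv). Ebmaj7 is the degree-4 chord of Bb major, so it is the borrowed IVmaj7.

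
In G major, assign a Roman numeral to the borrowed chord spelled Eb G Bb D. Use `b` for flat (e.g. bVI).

bVImaj7

The root Eb is the lowered 6th scale degree — diatonically G major has E there. Diatonically G major has Em (vi) on that degree; Eb–G–Bb–D is instead the major-seventh chord native to G minor, so it takes the label bVImaj7.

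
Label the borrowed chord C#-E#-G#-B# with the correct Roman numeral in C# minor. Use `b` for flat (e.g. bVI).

Imaj7

The root C# is the diatonic 1st degree of C# minor; the borrowing shows in the chord quality. C#–E#–G#–B# is a major-seventh chord — the form found in C# major, not the diatonic i (C#m). Borrowed into C# minor it is written Imaj7.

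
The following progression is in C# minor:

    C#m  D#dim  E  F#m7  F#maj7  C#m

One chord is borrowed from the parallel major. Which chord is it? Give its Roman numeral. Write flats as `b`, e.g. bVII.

IVmaj7

C# minor has the diatonic set C#m, D#dim, E, F#m, G#, A, B (with V from harmonic minor). C#m, D#dim, E and F#m7 all belong to that set. But F#maj7 (F#–A#–C#–E#) is foreign: the diatonic iv on degree 4 is F#m, whereas F#maj7 comes from C# major. It is labeled IVmaj7.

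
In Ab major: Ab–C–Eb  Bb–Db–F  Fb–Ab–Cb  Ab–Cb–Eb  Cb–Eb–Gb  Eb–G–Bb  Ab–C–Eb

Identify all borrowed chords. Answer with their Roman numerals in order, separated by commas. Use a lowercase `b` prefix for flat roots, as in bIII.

In Ab major the diatonic chords are Ab, Bbm, Cm, Db, Eb, Fm, Gdim. Ab–C–Eb = Ab, Bb–Db–F = Bbm and Eb–G–Bb = Eb all belong to that set. But Fb–Ab–Cb is foreign: the diatonic vi on degree 6 is Fm, whereas Fb comes from Ab minor. It is labeled bVI. Ab–Cb–Eb doesn't fit — on degree 1 Ab major would have Ab (I). Abm is the degree-1 chord of Ab minor, so it is the borrowed i. But Cb–Eb–Gb is foreign: the diatonic iii on degree 3 is Cm, whereas Cb comes from Ab minor. It is labeled bIII.

bVI, i, bIII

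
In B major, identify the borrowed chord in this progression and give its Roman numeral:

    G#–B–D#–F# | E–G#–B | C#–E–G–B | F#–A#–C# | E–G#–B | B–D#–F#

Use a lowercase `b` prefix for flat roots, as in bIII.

iiø7

The diatonic triads in B major are B, C#m, D#m, E, F#, G#m, A#dim. G#–B–D#–F# = G#m7, E–G#–B = E, F#–A#–C# = F# and B–D#–F# = B are all diatonic. C#–E–G–B doesn't fit — on degree 2 B major would have C#m (ii). C#m7b5 is the degree-2 chord of B minor, so it is the borrowed iiø7.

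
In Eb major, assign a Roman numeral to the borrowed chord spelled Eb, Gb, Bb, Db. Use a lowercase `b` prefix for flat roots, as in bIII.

The root Eb is the diatonic 1st degree of Eb major; the borrowing shows in the chord quality. Diatonically Eb major has Eb (I) on that degree; Eb–Gb–Bb–Db is instead the minor-seventh chord native to Eb minor, so it takes the label i7.

i7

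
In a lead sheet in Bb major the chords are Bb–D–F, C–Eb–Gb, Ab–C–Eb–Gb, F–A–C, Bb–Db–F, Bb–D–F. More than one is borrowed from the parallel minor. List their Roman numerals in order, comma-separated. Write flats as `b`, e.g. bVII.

ii°, bVII7, i

The diatonic triads in Bb major are Bb, Cm, Dm, Eb, F, Gm, Adim. Of the given chords, Bb–D–F = Bb and F–A–C = F are diatonic. C–Eb–Gb doesn't fit — on degree 2 Bb major would have Cm (ii). Cdim is the degree-2 chord of Bb minor, so it is the borrowed ii°. Ab–C–Eb–Gb is not: scale degree 7 in Bb major carries Adim (vii°). In Bb minor the chord on that degree is Ab7, so here it functions as bVII7, borrowed from the parallel minor. But Bb–Db–F is foreign: the diatonic I on degree 1 is Bb, whereas Bbm comes from Bb minor. It is labeled i.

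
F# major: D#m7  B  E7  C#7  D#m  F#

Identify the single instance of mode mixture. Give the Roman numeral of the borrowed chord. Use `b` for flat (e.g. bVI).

bVII7

In F# major the diatonic chords are F#, G#m, A#m, B, C#, D#m, E#dim. D#m7, B, C#7, D#m and F# all belong to that set. But E7 (E–G#–B–D) is foreign: the diatonic vii° on degree 7 is E#dim, whereas E7 comes from F# minor. It is labeled bVII7.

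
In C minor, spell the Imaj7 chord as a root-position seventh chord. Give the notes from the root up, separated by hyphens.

Imaj7 is built on scale degree 1, which is C in both C minor and its parallel. Stacking thirds in C major on C gives C–E–G–B.

C-E-G-B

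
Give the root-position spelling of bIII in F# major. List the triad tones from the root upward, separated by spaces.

A C# E

The root of bIII is the lowered 3rd degree: A# becomes A. Building the major chord from the parallel minor on A: A–C#–E.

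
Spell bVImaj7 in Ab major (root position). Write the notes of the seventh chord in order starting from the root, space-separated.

The root of bVImaj7 is the lowered 6th degree: F becomes Fb. In Ab minor the chord on Fb is Fb–Ab–Cb–Eb.

Fb Ab Cb Eb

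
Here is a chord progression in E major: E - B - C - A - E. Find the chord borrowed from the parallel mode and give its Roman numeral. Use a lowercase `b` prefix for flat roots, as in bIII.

bVI

In E major the diatonic chords are E, F#m, G#m, A, B, C#m, D#dim. E, B and A all belong to that set. C (C–E–G) is not: scale degree 6 in E major carries C#m (vi). In E minor the chord on that degree is C, so here it functions as bVI, borrowed from the parallel minor.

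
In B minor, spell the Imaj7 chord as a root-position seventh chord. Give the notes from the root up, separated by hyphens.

Imaj7 is built on scale degree 1, which is B in both B minor and its parallel. Building the major-seventh chord from the parallel major on B: B–D#–F#–A#.

B-D#-F#-A#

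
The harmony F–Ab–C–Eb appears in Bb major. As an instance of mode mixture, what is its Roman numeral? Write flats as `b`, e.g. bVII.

The root F is the diatonic 5th degree of Bb major; the borrowing shows in the chord quality. The diatonic chord on degree 5 would be F (V), but F–Ab–C–Eb is the minor-seventh chord from Bb minor. As a borrowed chord it is labeled v7.

v7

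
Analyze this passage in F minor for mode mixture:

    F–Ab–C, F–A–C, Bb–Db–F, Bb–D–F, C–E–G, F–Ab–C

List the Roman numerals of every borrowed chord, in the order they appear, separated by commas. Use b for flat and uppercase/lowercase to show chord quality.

The diatonic triads in F minor (with V from harmonic minor) are Fm, Gdim, Ab, Bbm, C, Db, Eb. F–Ab–C = Fm, Bb–Db–F = Bbm and C–E–G = C are all diatonic. F–A–C doesn't fit — on degree 1 F minor would have Fm (i). F is the degree-1 chord of F major, so it is the borrowed I. Bb–D–F doesn't fit — on degree 4 F minor would have Bbm (iv). Bb is the degree-4 chord of F major, so it is the borrowed IV.

I, IV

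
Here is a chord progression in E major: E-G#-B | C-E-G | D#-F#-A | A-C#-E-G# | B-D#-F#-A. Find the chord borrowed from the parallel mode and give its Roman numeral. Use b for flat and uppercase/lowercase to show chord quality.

bVI

The diatonic triads in E major are E, F#m, G#m, A, B, C#m, D#dim. Of the given chords, E–G#–B = E, D#–F#–A = D#dim, A–C#–E–G# = Amaj7 and B–D#–F#–A = B7 are diatonic. C–E–G doesn't fit — on degree 6 E major would have C#m (vi). C is the degree-6 chord of E minor, so it is the borrowed bVI.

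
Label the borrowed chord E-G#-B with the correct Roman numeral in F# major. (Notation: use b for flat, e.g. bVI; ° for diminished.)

bVII

In F# major scale degree 7 is E#; E is its lowered form, from F# minor. E–G#–B is a major chord — the form found in F# minor, not the diatonic vii° (E#dim). Borrowed into F# major it is written bVII.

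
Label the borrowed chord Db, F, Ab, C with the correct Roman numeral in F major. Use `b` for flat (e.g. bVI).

bVImaj7

In F major scale degree 6 is D; Db is its lowered form, from F minor. Diatonically F major has Dm (vi) on that degree; Db–F–Ab–C is instead the major-seventh chord native to F minor, so it takes the label bVImaj7.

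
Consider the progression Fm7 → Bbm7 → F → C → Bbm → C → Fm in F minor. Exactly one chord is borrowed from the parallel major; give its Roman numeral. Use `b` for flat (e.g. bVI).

I

The diatonic triads in F minor (with V from harmonic minor) are Fm, Gdim, Ab, Bbm, C, Db, Eb. Of the given chords, Fm7, Bbm7, C, Bbm and Fm are diatonic. But F (F–A–C) is foreign: the diatonic i on degree 1 is Fm, whereas F comes from F major. It is labeled I.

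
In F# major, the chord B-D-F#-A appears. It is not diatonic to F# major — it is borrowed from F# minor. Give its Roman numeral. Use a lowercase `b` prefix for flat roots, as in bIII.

The root B is the diatonic 4th degree of F# major; the borrowing shows in the chord quality. B–D–F#–A is a minor-seventh chord — the form found in F# minor, not the diatonic IV (B). Borrowed into F# major it is written iv7.

iv7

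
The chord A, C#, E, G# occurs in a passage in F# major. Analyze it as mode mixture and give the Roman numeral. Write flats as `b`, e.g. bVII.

In F# major scale degree 3 is A#; A is its lowered form, from F# minor. A–C#–E–G# is a major-seventh chord — the form found in F# minor, not the diatonic iii (A#m). Borrowed into F# major it is written bIIImaj7.

bIIImaj7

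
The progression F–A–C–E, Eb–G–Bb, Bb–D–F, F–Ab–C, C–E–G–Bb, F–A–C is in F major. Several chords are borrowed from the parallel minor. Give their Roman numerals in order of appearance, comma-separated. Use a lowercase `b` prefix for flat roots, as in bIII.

The diatonic triads in F major are F, Gm, Am, Bb, C, Dm, Edim. Of the given chords, F–A–C–E = Fmaj7, Bb–D–F = Bb, C–E–G–Bb = C7 and F–A–C = F are diatonic. Eb–G–Bb is not: scale degree 7 in F major carries Edim (vii°). In F minor the chord on that degree is Eb, so here it functions as bVII, borrowed from the parallel minor. But F–Ab–C is foreign: the diatonic I on degree 1 is F, whereas Fm comes from F minor. It is labeled i.

bVII, i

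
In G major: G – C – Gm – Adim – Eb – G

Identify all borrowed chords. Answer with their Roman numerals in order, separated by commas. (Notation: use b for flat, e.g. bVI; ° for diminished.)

i, ii°, bVI

In G major the diatonic chords are G, Am, Bm, C, D, Em, F#dim. G and C are both diatonic. Gm (G–Bb–D) is not: scale degree 1 in G major carries G (I). In G minor the chord on that degree is Gm, so here it functions as i, borrowed from the parallel minor. But Adim (A–C–Eb) is foreign: the diatonic ii on degree 2 is Am, whereas Adim comes from G minor. It is labeled ii°. Eb (Eb–G–Bb) doesn't fit — on degree 6 G major would have Em (vi). Eb is the degree-6 chord of G minor, so it is the borrowed bVI.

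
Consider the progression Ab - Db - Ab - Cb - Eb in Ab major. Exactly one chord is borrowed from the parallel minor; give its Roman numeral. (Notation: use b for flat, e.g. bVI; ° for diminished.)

In Ab major the diatonic chords are Ab, Bbm, Cm, Db, Eb, Fm, Gdim. Ab, Db and Eb are all diatonic. Cb (Cb–Eb–Gb) is not: scale degree 3 in Ab major carries Cm (iii). In Ab minor the chord on that degree is Cb, so here it functions as bIII, borrowed from the parallel minor.

bIII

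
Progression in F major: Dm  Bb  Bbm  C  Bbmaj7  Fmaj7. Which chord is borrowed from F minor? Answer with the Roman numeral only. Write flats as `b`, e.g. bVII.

The diatonic triads in F major are F, Gm, Am, Bb, C, Dm, Edim. Dm, Bb, C, Bbmaj7 and Fmaj7 all belong to that set. But Bbm (Bb–Db–F) is foreign: the diatonic IV on degree 4 is Bb, whereas Bbm comes from F minor. It is labeled iv.

iv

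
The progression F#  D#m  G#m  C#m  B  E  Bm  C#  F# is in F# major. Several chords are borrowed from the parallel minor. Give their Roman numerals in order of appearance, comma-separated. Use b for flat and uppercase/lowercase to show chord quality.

The diatonic triads in F# major are F#, G#m, A#m, B, C#, D#m, E#dim. Of the given chords, F#, D#m, G#m, B and C# are diatonic. C#m (C#–E–G#) doesn't fit — on degree 5 F# major would have C# (V). C#m is the degree-5 chord of F# minor, so it is the borrowed v. E (E–G#–B) is not: scale degree 7 in F# major carries E#dim (vii°). In F# minor the chord on that degree is E, so here it functions as bVII, borrowed from the parallel minor. Bm (B–D–F#) doesn't fit — on degree 4 F# major would have B (IV). Bm is the degree-4 chord of F# minor, so it is the borrowed iv.

v, bVII, iv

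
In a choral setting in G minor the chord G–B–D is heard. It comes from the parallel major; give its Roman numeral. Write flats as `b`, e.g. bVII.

G is scale degree 1 in G minor. The diatonic chord on degree 1 would be Gm (i), but G–B–D is the major chord from G major. As a borrowed chord it is labeled I.

I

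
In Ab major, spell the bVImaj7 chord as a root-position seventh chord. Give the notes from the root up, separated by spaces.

Fb Ab Cb Eb

Scale degree 6 in Ab major is F. bVImaj7 uses the lowered form, Fb, taken from Ab minor. Building the major-seventh chord from the parallel minor on Fb: Fb–Ab–Cb–Eb.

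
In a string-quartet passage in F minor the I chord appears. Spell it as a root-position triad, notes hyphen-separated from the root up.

The root, F, is scale degree 1 — the same note in F minor and F major; only the chord quality changes. Stacking thirds in F major on F gives F–A–C.

F-A-C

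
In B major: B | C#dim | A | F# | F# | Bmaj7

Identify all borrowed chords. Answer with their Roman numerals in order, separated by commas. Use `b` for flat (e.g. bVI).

The diatonic triads in B major are B, C#m, D#m, E, F#, G#m, A#dim. B, F# and Bmaj7 are all diatonic. But C#dim (C#–E–G) is foreign: the diatonic ii on degree 2 is C#m, whereas C#dim comes from B minor. It is labeled ii°. A (A–C#–E) doesn't fit — on degree 7 B major would have A#dim (vii°). A is the degree-7 chord of B minor, so it is the borrowed bVII.

ii°, bVII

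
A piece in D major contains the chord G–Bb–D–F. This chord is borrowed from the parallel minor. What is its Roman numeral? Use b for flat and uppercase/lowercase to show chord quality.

The root G is the diatonic 4th degree of D major; the borrowing shows in the chord quality. Diatonically D major has G (IV) on that degree; G–Bb–D–F is instead the minor-seventh chord native to D minor, so it takes the label iv7.

iv7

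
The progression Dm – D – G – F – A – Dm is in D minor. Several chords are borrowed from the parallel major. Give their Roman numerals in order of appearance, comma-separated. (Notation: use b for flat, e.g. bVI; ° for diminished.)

The diatonic triads in D minor (with V from harmonic minor) are Dm, Edim, F, Gm, A, Bb, C. Dm, F and A all belong to that set. D (D–F#–A) is not: scale degree 1 in D minor carries Dm (i). In D major the chord on that degree is D, so here it functions as I, borrowed from the parallel major. But G (G–B–D) is foreign: the diatonic iv on degree 4 is Gm, whereas G comes from D major. It is labeled IV.

I, IV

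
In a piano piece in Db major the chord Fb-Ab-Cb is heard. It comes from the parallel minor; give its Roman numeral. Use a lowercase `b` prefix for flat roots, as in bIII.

bIII

In Db major scale degree 3 is F; Fb is its lowered form, from Db minor. The diatonic chord on degree 3 would be Fm (iii), but Fb–Ab–Cb is the major chord from Db minor. As a borrowed chord it is labeled bIII.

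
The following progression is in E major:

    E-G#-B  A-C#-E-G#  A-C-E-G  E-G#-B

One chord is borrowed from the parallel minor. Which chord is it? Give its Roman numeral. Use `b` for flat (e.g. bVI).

iv7

E major has the diatonic set E, F#m, G#m, A, B, C#m, D#dim. E–G#–B = E and A–C#–E–G# = Amaj7 are both diatonic. But A–C–E–G is foreign: the diatonic IV on degree 4 is A, whereas Am7 comes from E minor. It is labeled iv7.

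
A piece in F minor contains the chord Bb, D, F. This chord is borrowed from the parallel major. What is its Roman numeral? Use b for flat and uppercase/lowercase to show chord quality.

IV

Bb is scale degree 4 in F minor. The diatonic chord on degree 4 would be Bbm (iv), but Bb–D–F is the major chord from F major. As a borrowed chord it is labeled IV.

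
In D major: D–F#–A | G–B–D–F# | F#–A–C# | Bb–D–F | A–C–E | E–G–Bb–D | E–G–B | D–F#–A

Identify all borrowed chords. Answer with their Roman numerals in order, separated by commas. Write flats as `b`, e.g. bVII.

bVI, v, iiø7

In D major the diatonic chords are D, Em, F#m, G, A, Bm, C#dim. D–F#–A = D, G–B–D–F# = Gmaj7, F#–A–C# = F#m and E–G–B = Em are all diatonic. But Bb–D–F is foreign: the diatonic vi on degree 6 is Bm, whereas Bb comes from D minor. It is labeled bVI. A–C–E doesn't fit — on degree 5 D major would have A (V). Am is the degree-5 chord of D minor, so it is the borrowed v. E–G–Bb–D doesn't fit — on degree 2 D major would have Em (ii). Em7b5 is the degree-2 chord of D minor, so it is the borrowed iiø7.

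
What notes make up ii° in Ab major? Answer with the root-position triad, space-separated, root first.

Bb Db Fb

The root, Bb, is scale degree 2 — the same note in Ab major and Ab minor; only the chord quality changes. Stacking thirds in Ab minor on Bb gives Bb–Db–Fb.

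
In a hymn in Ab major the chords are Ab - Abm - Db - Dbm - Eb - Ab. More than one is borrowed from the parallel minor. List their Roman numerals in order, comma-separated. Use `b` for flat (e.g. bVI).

i, iv

In Ab major the diatonic chords are Ab, Bbm, Cm, Db, Eb, Fm, Gdim. Of the given chords, Ab, Db and Eb are diatonic. Abm (Ab–Cb–Eb) doesn't fit — on degree 1 Ab major would have Ab (I). Abm is the degree-1 chord of Ab minor, so it is the borrowed i. Dbm (Db–Fb–Ab) is not: scale degree 4 in Ab major carries Db (IV). In Ab minor the chord on that degree is Dbm, so here it functions as iv, borrowed from the parallel minor.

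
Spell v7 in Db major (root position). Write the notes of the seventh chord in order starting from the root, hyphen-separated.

The root, Ab, is scale degree 5 — the same note in Db major and Db minor; only the chord quality changes. In Db minor the chord on Ab is Ab–Cb–Eb–Gb.

Ab-Cb-Eb-Gb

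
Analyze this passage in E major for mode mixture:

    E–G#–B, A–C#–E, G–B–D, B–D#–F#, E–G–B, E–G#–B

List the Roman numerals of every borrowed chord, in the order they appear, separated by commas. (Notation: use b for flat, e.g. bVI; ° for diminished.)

bIII, i

E major has the diatonic set E, F#m, G#m, A, B, C#m, D#dim. E–G#–B = E, A–C#–E = A and B–D#–F# = B are all diatonic. G–B–D is not: scale degree 3 in E major carries G#m (iii). In E minor the chord on that degree is G, so here it functions as bIII, borrowed from the parallel minor. E–G–B doesn't fit — on degree 1 E major would have E (I). Em is the degree-1 chord of E minor, so it is the borrowed i.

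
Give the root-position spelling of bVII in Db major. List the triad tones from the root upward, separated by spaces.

The root of bVII is the lowered 7th degree: C becomes Cb. Building the major chord from the parallel minor on Cb: Cb–Eb–Gb.

Cb Eb Gb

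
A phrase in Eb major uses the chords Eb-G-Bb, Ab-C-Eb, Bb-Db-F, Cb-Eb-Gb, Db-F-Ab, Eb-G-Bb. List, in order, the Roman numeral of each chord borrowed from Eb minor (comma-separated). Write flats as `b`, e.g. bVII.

In Eb major the diatonic chords are Eb, Fm, Gm, Ab, Bb, Cm, Ddim. Eb–G–Bb = Eb and Ab–C–Eb = Ab are both diatonic. But Bb–Db–F is foreign: the diatonic V on degree 5 is Bb, whereas Bbm comes from Eb minor. It is labeled v. Cb–Eb–Gb is not: scale degree 6 in Eb major carries Cm (vi). In Eb minor the chord on that degree is Cb, so here it functions as bVI, borrowed from the parallel minor. But Db–F–Ab is foreign: the diatonic vii° on degree 7 is Ddim, whereas Db comes from Eb minor. It is labeled bVII.

v, bVI, bVII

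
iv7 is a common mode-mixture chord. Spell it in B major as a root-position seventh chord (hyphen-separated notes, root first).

The root, E, is scale degree 4 — the same note in B major and B minor; only the chord quality changes. Stacking thirds in B minor on E gives E–G–B–D.

E-G-B-D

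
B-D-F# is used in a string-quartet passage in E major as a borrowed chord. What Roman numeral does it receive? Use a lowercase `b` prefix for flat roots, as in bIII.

B is scale degree 5 in E major. B–D–F# is a minor chord — the form found in E minor, not the diatonic V (B). Borrowed into E major it is written v.

v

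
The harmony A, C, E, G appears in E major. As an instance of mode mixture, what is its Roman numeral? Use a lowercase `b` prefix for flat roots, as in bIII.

iv7

A is scale degree 4 in E major. Diatonically E major has A (IV) on that degree; A–C–E–G is instead the minor-seventh chord native to E minor, so it takes the label iv7.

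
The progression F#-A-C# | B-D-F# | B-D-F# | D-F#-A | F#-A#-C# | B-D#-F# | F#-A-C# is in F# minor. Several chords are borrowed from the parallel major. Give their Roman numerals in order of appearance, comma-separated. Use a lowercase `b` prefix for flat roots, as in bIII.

The diatonic triads in F# minor (with V from harmonic minor) are F#m, G#dim, A, Bm, C#, D, E. Of the given chords, F#–A–C# = F#m, B–D–F# = Bm and D–F#–A = D are diatonic. F#–A#–C# doesn't fit — on degree 1 F# minor would have F#m (i). F# is the degree-1 chord of F# major, so it is the borrowed I. But B–D#–F# is foreign: the diatonic iv on degree 4 is Bm, whereas B comes from F# major. It is labeled IV.

I, IV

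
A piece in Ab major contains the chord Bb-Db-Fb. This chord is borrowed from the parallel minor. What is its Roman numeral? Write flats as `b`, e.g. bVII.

ii°

Bb is scale degree 2 in Ab major. The diatonic chord on degree 2 would be Bbm (ii), but Bb–Db–Fb is the diminished chord from Ab minor. As a borrowed chord it is labeled ii°.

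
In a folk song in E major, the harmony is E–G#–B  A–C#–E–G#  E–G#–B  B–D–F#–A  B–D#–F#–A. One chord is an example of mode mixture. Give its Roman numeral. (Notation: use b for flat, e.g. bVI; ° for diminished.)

v7

The diatonic triads in E major are E, F#m, G#m, A, B, C#m, D#dim. Of the given chords, E–G#–B = E, A–C#–E–G# = Amaj7 and B–D#–F#–A = B7 are diatonic. But B–D–F#–A is foreign: the diatonic V on degree 5 is B, whereas Bm7 comes from E minor. It is labeled v7.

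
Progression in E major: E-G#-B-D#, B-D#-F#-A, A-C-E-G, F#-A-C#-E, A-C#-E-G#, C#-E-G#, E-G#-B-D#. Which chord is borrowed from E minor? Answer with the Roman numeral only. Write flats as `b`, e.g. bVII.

iv7

The diatonic triads in E major are E, F#m, G#m, A, B, C#m, D#dim. Of the given chords, E–G#–B–D# = Emaj7, B–D#–F#–A = B7, F#–A–C#–E = F#m7, A–C#–E–G# = Amaj7 and C#–E–G# = C#m are diatonic. But A–C–E–G is foreign: the diatonic IV on degree 4 is A, whereas Am7 comes from E minor. It is labeled iv7.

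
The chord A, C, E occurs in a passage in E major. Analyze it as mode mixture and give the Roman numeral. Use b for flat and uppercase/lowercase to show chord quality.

The root A is the diatonic 4th degree of E major; the borrowing shows in the chord quality. The diatonic chord on degree 4 would be A (IV), but A–C–E is the minor chord from E minor. As a borrowed chord it is labeled iv.

iv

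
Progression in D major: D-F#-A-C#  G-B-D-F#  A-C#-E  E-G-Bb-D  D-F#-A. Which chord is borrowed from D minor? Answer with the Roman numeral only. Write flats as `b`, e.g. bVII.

iiø7

D major has the diatonic set D, Em, F#m, G, A, Bm, C#dim. D–F#–A–C# = Dmaj7, G–B–D–F# = Gmaj7, A–C#–E = A and D–F#–A = D are all diatonic. E–G–Bb–D doesn't fit — on degree 2 D major would have Em (ii). Em7b5 is the degree-2 chord of D minor, so it is the borrowed iiø7.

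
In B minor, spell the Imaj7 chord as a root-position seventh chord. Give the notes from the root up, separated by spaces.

The root, B, is scale degree 1 — the same note in B minor and B major; only the chord quality changes. Stacking thirds in B major on B gives B–D#–F#–A#.

B D# F# A#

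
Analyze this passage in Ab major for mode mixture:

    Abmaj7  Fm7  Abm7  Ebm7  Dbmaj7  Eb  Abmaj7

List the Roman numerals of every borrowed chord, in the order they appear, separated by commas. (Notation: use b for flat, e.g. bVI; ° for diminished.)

The diatonic triads in Ab major are Ab, Bbm, Cm, Db, Eb, Fm, Gdim. Abmaj7, Fm7, Dbmaj7 and Eb are all diatonic. Abm7 (Ab–Cb–Eb–Gb) doesn't fit — on degree 1 Ab major would have Ab (I). Abm7 is the degree-1 chord of Ab minor, so it is the borrowed i7. But Ebm7 (Eb–Gb–Bb–Db) is foreign: the diatonic V on degree 5 is Eb, whereas Ebm7 comes from Ab minor. It is labeled v7.

i7, v7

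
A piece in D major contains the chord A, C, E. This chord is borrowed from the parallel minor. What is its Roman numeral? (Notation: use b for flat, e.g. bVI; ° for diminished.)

v

The root A is the diatonic 5th degree of D major; the borrowing shows in the chord quality. The diatonic chord on degree 5 would be A (V), but A–C–E is the minor chord from D minor. As a borrowed chord it is labeled v.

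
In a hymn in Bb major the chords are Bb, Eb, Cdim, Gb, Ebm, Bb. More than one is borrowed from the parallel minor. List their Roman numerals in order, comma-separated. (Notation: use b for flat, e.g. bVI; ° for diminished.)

The diatonic triads in Bb major are Bb, Cm, Dm, Eb, F, Gm, Adim. Bb and Eb are both diatonic. Cdim (C–Eb–Gb) doesn't fit — on degree 2 Bb major would have Cm (ii). Cdim is the degree-2 chord of Bb minor, so it is the borrowed ii°. But Gb (Gb–Bb–Db) is foreign: the diatonic vi on degree 6 is Gm, whereas Gb comes from Bb minor. It is labeled bVI. But Ebm (Eb–Gb–Bb) is foreign: the diatonic IV on degree 4 is Eb, whereas Ebm comes from Bb minor. It is labeled iv.

ii°, bVI, iv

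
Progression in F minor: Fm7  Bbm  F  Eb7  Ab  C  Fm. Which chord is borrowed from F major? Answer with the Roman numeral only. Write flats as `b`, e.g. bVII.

I

In F minor (with V from harmonic minor) the diatonic chords are Fm, Gdim, Ab, Bbm, C, Db, Eb. Of the given chords, Fm7, Bbm, Eb7, Ab, C and Fm are diatonic. F (F–A–C) is not: scale degree 1 in F minor carries Fm (i). In F major the chord on that degree is F, so here it functions as I, borrowed from the parallel major.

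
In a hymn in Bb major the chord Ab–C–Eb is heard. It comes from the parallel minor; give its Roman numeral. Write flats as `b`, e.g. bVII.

bVII

In Bb major scale degree 7 is A; Ab is its lowered form, from Bb minor. The diatonic chord on degree 7 would be Adim (vii°), but Ab–C–Eb is the major chord from Bb minor. As a borrowed chord it is labeled bVII.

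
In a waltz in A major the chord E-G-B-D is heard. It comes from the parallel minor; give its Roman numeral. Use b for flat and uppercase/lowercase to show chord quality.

E is scale degree 5 in A major. The diatonic chord on degree 5 would be E (V), but E–G–B–D is the minor-seventh chord from A minor. As a borrowed chord it is labeled v7.

v7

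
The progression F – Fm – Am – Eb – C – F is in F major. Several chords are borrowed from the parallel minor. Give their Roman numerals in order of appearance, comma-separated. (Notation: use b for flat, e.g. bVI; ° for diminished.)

In F major the diatonic chords are F, Gm, Am, Bb, C, Dm, Edim. F, Am and C all belong to that set. But Fm (F–Ab–C) is foreign: the diatonic I on degree 1 is F, whereas Fm comes from F minor. It is labeled i. But Eb (Eb–G–Bb) is foreign: the diatonic vii° on degree 7 is Edim, whereas Eb comes from F minor. It is labeled bVII.

i, bVII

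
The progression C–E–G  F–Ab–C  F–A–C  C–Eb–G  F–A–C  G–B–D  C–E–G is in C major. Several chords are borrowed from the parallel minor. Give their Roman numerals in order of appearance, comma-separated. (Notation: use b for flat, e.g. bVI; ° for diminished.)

iv, i

The diatonic triads in C major are C, Dm, Em, F, G, Am, Bdim. Of the given chords, C–E–G = C, F–A–C = F and G–B–D = G are diatonic. F–Ab–C is not: scale degree 4 in C major carries F (IV). In C minor the chord on that degree is Fm, so here it functions as iv, borrowed from the parallel minor. C–Eb–G doesn't fit — on degree 1 C major would have C (I). Cm is the degree-1 chord of C minor, so it is the borrowed i.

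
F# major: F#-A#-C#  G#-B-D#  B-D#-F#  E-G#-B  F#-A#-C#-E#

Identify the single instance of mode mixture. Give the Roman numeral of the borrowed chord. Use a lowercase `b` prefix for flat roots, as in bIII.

bVII

F# major has the diatonic set F#, G#m, A#m, B, C#, D#m, E#dim. F#–A#–C# = F#, G#–B–D# = G#m, B–D#–F# = B and F#–A#–C#–E# = F#maj7 are all diatonic. But E–G#–B is foreign: the diatonic vii° on degree 7 is E#dim, whereas E comes from F# minor. It is labeled bVII.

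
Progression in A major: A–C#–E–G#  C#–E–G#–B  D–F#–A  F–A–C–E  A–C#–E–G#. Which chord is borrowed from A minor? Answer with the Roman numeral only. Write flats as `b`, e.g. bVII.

In A major the diatonic chords are A, Bm, C#m, D, E, F#m, G#dim. Of the given chords, A–C#–E–G# = Amaj7, C#–E–G#–B = C#m7 and D–F#–A = D are diatonic. F–A–C–E is not: scale degree 6 in A major carries F#m (vi). In A minor the chord on that degree is Fmaj7, so here it functions as bVImaj7, borrowed from the parallel minor.

bVImaj7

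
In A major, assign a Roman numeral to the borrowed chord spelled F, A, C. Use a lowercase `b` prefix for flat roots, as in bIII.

The root F is the lowered 6th scale degree — diatonically A major has F# there. F–A–C is a major chord — the form found in A minor, not the diatonic vi (F#m). Borrowed into A major it is written bVI.

bVI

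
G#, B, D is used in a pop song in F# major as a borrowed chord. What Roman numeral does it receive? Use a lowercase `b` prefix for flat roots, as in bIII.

The root G# is the diatonic 2nd degree of F# major; the borrowing shows in the chord quality. G#–B–D is a diminished chord — the form found in F# minor, not the diatonic ii (G#m). Borrowed into F# major it is written ii°.

ii°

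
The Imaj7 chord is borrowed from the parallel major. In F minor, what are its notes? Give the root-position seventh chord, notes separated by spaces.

The root, F, is scale degree 1 — the same note in F minor and F major; only the chord quality changes. Building the major-seventh chord from the parallel major on F: F–A–C–E.

F A C E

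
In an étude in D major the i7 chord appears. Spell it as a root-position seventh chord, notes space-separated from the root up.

i7 is built on scale degree 1, which is D in both D major and its parallel. In D minor the chord on D is D–F–A–C.

D F A C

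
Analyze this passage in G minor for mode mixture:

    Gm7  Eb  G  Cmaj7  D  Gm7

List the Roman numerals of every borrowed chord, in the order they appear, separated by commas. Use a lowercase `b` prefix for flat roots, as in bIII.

I, IVmaj7

In G minor (with V from harmonic minor) the diatonic chords are Gm, Adim, Bb, Cm, D, Eb, F. Gm7, Eb and D all belong to that set. G (G–B–D) doesn't fit — on degree 1 G minor would have Gm (i). G is the degree-1 chord of G major, so it is the borrowed I. Cmaj7 (C–E–G–B) doesn't fit — on degree 4 G minor would have Cm (iv). Cmaj7 is the degree-4 chord of G major, so it is the borrowed IVmaj7.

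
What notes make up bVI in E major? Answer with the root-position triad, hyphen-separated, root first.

Scale degree 6 in E major is C#. bVI uses the lowered form, C, taken from E minor. Building the major chord from the parallel minor on C: C–E–G.

C-E-G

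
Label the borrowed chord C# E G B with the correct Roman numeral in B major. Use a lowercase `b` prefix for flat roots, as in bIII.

C# is scale degree 2 in B major. C#–E–G–B is a half-diminished-seventh chord — the form found in B minor, not the diatonic ii (C#m). Borrowed into B major it is written iiø7.

iiø7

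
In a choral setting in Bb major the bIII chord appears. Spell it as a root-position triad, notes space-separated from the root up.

Scale degree 3 in Bb major is D. bIII uses the lowered form, Db, taken from Bb minor. In Bb minor the chord on Db is Db–F–Ab.

Db F Ab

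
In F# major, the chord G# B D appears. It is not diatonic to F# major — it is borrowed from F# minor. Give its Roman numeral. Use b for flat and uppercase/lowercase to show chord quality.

G# is scale degree 2 in F# major. Diatonically F# major has G#m (ii) on that degree; G#–B–D is instead the diminished chord native to F# minor, so it takes the label ii°.

ii°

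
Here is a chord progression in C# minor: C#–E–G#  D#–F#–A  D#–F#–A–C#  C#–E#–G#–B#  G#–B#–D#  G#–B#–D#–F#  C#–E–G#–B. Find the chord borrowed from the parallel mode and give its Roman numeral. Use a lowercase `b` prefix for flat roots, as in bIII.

The diatonic triads in C# minor (with V from harmonic minor) are C#m, D#dim, E, F#m, G#, A, B. C#–E–G# = C#m, D#–F#–A = D#dim, D#–F#–A–C# = D#m7b5, G#–B#–D# = G#, G#–B#–D#–F# = G#7 and C#–E–G#–B = C#m7 all belong to that set. C#–E#–G#–B# is not: scale degree 1 in C# minor carries C#m (i). In C# major the chord on that degree is C#maj7, so here it functions as Imaj7, borrowed from the parallel major.

Imaj7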